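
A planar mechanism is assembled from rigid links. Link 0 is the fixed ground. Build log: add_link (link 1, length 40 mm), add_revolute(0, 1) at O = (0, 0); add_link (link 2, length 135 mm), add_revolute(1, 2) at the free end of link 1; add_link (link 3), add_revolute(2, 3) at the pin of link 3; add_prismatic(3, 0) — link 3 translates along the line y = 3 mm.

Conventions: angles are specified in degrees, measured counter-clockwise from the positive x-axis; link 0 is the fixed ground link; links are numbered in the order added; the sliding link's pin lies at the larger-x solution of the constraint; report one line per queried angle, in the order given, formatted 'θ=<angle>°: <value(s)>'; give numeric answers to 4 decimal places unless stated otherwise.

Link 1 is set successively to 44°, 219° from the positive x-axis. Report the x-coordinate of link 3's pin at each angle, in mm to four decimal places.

geometry: r = 40 mm, L = 135 mm, e = 3 mm
θ=44°: crank pin P = (r cos θ, r sin θ) = (28.773592, 27.786335)
θ=44°: h = r sin θ − e = 27.786335 − 3 = 24.786335
θ=44°: x = r cos θ + √(L² − h²) = 28.773592 + 132.705078 = 161.478670
θ=219°: crank pin P = (r cos θ, r sin θ) = (-31.085838, -25.172816)
θ=219°: h = r sin θ − e = -25.172816 − 3 = -28.172816
θ=219°: x = r cos θ + √(L² − h²) = -31.085838 + 132.027620 = 100.941782

θ=44°: 161.4787
θ=219°: 100.9418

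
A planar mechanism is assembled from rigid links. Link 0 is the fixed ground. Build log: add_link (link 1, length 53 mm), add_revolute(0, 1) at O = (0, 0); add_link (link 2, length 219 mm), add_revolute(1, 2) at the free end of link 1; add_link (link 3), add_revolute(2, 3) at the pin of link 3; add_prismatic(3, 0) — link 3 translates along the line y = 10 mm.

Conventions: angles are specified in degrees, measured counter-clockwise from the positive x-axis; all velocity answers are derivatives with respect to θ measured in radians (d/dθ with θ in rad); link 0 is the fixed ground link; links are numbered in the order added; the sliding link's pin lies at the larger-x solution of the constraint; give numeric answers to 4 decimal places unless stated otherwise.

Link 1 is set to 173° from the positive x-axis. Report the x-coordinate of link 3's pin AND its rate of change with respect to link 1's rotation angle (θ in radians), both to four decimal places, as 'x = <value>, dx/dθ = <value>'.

geometry: r = 53 mm, L = 219 mm, e = 10 mm
crank pin P = (r cos θ, r sin θ) = (-52.604946, 6.459075)
h = r sin θ − e = 6.459075 − 10 = -3.540925
x = r cos θ + √(L² − h²) = -52.604946 + 218.971372 = 166.366426
dx/dθ = −r sin θ − h·r cos θ/√(L² − h²) (θ in radians; h = -3.540925) = -7.309735

x = 166.3664, dx/dθ = -7.3097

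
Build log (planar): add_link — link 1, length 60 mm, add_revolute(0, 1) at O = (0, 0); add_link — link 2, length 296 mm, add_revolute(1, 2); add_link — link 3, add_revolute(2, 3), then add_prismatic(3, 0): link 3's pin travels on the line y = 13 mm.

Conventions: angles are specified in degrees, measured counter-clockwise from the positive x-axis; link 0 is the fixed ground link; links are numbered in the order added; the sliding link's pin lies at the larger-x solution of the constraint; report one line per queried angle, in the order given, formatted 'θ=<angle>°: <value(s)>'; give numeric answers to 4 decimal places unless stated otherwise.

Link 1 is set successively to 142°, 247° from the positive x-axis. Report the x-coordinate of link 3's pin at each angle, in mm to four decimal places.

geometry: r = 60 mm, L = 296 mm, e = 13 mm
θ=142°: crank pin P = (r cos θ, r sin θ) = (-47.280645, 36.939689)
θ=142°: h = r sin θ − e = 36.939689 − 13 = 23.939689
θ=142°: x = r cos θ + √(L² − h²) = -47.280645 + 295.030323 = 247.749677
θ=247°: crank pin P = (r cos θ, r sin θ) = (-23.443868, -55.230291)
θ=247°: h = r sin θ − e = -55.230291 − 13 = -68.230291
θ=247°: x = r cos θ + √(L² − h²) = -23.443868 + 288.028866 = 264.584998

θ=142°: 247.7497
θ=247°: 264.5850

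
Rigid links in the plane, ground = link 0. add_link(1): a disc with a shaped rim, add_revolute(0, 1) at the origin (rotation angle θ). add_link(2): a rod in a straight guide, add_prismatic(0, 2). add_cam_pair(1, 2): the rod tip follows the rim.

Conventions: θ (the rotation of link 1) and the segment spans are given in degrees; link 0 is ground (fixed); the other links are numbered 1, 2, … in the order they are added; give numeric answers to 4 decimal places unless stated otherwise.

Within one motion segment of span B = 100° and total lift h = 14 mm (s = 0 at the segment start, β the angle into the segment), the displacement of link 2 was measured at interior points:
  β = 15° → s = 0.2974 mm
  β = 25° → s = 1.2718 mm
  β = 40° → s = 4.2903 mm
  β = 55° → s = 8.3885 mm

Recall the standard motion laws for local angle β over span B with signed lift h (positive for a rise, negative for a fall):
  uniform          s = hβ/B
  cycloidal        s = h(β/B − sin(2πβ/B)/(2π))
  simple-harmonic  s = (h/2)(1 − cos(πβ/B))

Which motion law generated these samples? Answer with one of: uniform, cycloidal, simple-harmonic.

candidates at β/B = r: uniform s = h·r (linear in β); cycloidal s = h·(r − sin(2πr)/(2π)); simple-harmonic s = (h/2)(1 − cos(πr))
β=15°: printed 0.2974 | uniform 2.1000, cycloidal 0.2974, simple-harmonic 0.7630
β=25°: printed 1.2718 | uniform 3.5000, cycloidal 1.2718, simple-harmonic 2.0503
β=40°: printed 4.2903 | uniform 5.6000, cycloidal 4.2903, simple-harmonic 4.8369
β=55°: printed 8.3885 | uniform 7.7000, cycloidal 8.3885, simple-harmonic 8.0950
only one law matches every sample → cycloidal

cycloidal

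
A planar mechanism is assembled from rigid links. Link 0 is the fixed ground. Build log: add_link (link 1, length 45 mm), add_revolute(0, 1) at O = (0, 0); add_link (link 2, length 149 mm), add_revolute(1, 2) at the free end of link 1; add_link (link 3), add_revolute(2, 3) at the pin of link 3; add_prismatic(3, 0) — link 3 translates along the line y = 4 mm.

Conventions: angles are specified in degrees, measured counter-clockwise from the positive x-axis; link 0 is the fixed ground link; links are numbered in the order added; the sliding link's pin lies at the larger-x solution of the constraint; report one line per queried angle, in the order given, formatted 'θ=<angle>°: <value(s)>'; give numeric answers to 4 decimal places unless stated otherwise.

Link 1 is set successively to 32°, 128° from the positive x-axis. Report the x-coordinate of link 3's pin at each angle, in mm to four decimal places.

geometry: r = 45 mm, L = 149 mm, e = 4 mm
θ=32°: crank pin P = (r cos θ, r sin θ) = (38.162164, 23.846367)
θ=32°: h = r sin θ − e = 23.846367 − 4 = 19.846367
θ=32°: x = r cos θ + √(L² − h²) = 38.162164 + 147.672346 = 185.834510
θ=128°: crank pin P = (r cos θ, r sin θ) = (-27.704766, 35.460484)
θ=128°: h = r sin θ − e = 35.460484 − 4 = 31.460484
θ=128°: x = r cos θ + √(L² − h²) = -27.704766 + 145.640784 = 117.936018

θ=32°: 185.8345
θ=128°: 117.9360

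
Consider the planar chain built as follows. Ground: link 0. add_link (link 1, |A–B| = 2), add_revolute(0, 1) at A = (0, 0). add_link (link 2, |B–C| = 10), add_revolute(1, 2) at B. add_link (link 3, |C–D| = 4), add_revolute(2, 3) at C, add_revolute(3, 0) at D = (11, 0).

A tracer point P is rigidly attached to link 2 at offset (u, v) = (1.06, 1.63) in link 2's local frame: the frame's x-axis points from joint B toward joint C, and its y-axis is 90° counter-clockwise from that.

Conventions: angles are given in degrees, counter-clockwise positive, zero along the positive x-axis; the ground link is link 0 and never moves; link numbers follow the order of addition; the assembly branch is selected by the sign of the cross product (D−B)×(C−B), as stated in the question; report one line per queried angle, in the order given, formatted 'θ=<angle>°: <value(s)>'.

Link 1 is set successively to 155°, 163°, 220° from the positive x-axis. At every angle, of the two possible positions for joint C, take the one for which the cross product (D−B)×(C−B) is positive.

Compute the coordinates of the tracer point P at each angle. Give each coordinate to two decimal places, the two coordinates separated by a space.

A=(0,0), D=(11.00,0)
θ=155°: B = A + 2.00·(cos155°, sin155°) = (-1.8126, 0.8452)
θ=155°: |BD| = 12.8405
θ=155°: circle(B,10.00) ∩ circle(D,4.00): a=9.6911, h=2.4661
θ=155°:   candidates: C₊=(8.0198,2.6681) cross=31.666; C₋=(7.6952,-2.2535) cross=-31.666
θ=155°:   branch + wants cross > 0 → take C=(8.0198,2.6681) (cross=31.666)
θ=155°: ex = (C−B)/|BC| = (0.9832,0.1823); ey = (-0.1823,0.9832)
θ=155°: P = B + 1.06·ex + 1.63·ey = (-1.0675,2.6411)
θ=163°: B = A + 2.00·(cos163°, sin163°) = (-1.9126, 0.5847)
θ=163°: |BD| = 12.9258
θ=163°: circle(B,10.00) ∩ circle(D,4.00): a=9.7122, h=2.3817
θ=163°:   candidates: C₊=(7.8974,2.5247) cross=30.786; C₋=(7.6819,-2.2339) cross=-30.786
θ=163°:   branch + wants cross > 0 → take C=(7.8974,2.5247) (cross=30.786)
θ=163°: ex = (C−B)/|BC| = (0.9810,0.1940); ey = (-0.1940,0.9810)
θ=163°: P = B + 1.06·ex + 1.63·ey = (-1.1890,2.3894)
θ=220°: B = A + 2.00·(cos220°, sin220°) = (-1.5321, -1.2856)
θ=220°: |BD| = 12.5979
θ=220°: circle(B,10.00) ∩ circle(D,4.00): a=9.6328, h=2.6849
θ=220°:   candidates: C₊=(7.7765,2.3683) cross=33.824; C₋=(8.3244,-2.9734) cross=-33.824
θ=220°:   branch + wants cross > 0 → take C=(7.7765,2.3683) (cross=33.824)
θ=220°: ex = (C−B)/|BC| = (0.9309,0.3654); ey = (-0.3654,0.9309)
θ=220°: P = B + 1.06·ex + 1.63·ey = (-1.1410,0.6190)

θ=155°: -1.07 2.64
θ=163°: -1.19 2.39
θ=220°: -1.14 0.62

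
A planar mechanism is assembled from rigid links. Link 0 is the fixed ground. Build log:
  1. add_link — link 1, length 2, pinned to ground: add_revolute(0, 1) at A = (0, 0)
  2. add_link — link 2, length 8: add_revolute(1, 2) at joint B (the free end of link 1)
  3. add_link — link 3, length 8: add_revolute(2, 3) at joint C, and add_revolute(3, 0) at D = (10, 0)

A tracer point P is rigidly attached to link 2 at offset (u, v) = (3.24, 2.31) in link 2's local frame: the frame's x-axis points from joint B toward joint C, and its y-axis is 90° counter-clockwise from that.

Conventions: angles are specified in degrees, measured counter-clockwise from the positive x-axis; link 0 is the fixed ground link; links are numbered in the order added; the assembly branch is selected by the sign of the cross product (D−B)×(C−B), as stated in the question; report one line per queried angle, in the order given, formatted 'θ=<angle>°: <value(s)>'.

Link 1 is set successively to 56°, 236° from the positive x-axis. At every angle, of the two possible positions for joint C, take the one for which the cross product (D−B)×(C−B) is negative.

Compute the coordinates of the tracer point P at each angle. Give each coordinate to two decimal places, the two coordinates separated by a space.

A=(0,0), D=(10.00,0)
θ=56°: B = A + 2.00·(cos56°, sin56°) = (1.1184, 1.6581)
θ=56°: |BD| = 9.0351
θ=56°: circle(B,8.00) ∩ circle(D,8.00): a=4.5175, h=6.6024
θ=56°:   candidates: C₊=(6.7708,7.3193) cross=59.653; C₋=(4.3475,-5.6613) cross=-59.653
θ=56°:   branch - wants cross < 0 → take C=(4.3475,-5.6613) (cross=-59.653)
θ=56°: ex = (C−B)/|BC| = (0.4036,-0.9149); ey = (0.9149,0.4036)
θ=56°: P = B + 3.24·ex + 2.31·ey = (4.5397,-0.3738)
θ=236°: B = A + 2.00·(cos236°, sin236°) = (-1.1184, -1.6581)
θ=236°: |BD| = 11.2413
θ=236°: circle(B,8.00) ∩ circle(D,8.00): a=5.6207, h=5.6928
θ=236°:   candidates: C₊=(3.6011,4.8015) cross=63.995; C₋=(5.2805,-6.4596) cross=-63.995
θ=236°:   branch - wants cross < 0 → take C=(5.2805,-6.4596) (cross=-63.995)
θ=236°: ex = (C−B)/|BC| = (0.7999,-0.6002); ey = (0.6002,0.7999)
θ=236°: P = B + 3.24·ex + 2.31·ey = (2.8596,-1.7550)

θ=56°: 4.54 -0.37
θ=236°: 2.86 -1.76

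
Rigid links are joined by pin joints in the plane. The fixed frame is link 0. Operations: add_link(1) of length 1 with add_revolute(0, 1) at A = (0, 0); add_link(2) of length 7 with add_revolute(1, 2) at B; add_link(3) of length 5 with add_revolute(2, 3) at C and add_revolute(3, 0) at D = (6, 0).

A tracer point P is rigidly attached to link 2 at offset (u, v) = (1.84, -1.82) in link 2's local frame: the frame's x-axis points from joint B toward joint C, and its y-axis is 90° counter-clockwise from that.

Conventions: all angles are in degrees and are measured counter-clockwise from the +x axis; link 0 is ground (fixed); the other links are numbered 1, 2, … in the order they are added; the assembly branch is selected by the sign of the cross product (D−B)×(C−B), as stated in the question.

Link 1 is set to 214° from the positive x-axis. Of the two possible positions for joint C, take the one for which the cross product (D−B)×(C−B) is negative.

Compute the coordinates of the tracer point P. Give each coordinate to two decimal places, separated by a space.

A=(0,0), D=(6.00,0)
B = A + 1.00·(cos214°, sin214°) = (-0.8290, -0.5592)
|BD| = 6.8519
circle(B,7.00) ∩ circle(D,5.00): a=5.1773, h=4.7112
  candidates: C₊=(3.9465,4.5588) cross=32.281; C₋=(4.7155,-4.8322) cross=-32.281
  branch - wants cross < 0 → take C=(4.7155,-4.8322) (cross=-32.281)
ex = (C−B)/|BC| = (0.7921,-0.6104); ey = (0.6104,0.7921)
P = B + 1.84·ex + -1.82·ey = (-0.4826,-3.1240)

-0.48 -3.12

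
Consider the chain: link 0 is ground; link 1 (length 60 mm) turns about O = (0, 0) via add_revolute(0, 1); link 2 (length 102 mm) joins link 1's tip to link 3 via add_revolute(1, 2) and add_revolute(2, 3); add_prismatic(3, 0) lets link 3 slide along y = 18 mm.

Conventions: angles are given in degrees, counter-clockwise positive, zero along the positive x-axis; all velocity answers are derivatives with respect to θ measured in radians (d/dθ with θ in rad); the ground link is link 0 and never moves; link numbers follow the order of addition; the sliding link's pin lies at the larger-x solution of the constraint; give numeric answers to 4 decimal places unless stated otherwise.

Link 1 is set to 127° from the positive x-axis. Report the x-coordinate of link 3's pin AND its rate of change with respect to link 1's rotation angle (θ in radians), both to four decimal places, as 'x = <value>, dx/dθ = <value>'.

geometry: r = 60 mm, L = 102 mm, e = 18 mm
crank pin P = (r cos θ, r sin θ) = (-36.108901, 47.918131)
h = r sin θ − e = 47.918131 − 18 = 29.918131
x = r cos θ + √(L² − h²) = -36.108901 + 97.513617 = 61.404715
dx/dθ = −r sin θ − h·r cos θ/√(L² − h²) (θ in radians; h = 29.918131) = -36.839567

x = 61.4047, dx/dθ = -36.8396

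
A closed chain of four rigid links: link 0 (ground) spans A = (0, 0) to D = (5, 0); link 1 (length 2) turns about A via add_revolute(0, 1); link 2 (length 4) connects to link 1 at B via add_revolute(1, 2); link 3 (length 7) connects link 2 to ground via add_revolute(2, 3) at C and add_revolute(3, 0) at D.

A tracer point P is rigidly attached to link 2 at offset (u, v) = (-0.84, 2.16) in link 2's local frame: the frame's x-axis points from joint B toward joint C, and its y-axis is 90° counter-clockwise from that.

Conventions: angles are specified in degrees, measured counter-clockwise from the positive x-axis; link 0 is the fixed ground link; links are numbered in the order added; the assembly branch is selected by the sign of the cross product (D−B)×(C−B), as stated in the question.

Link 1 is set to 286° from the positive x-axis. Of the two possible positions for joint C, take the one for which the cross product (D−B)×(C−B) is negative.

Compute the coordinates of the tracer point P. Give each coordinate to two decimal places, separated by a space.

A=(0,0), D=(5.00,0)
B = A + 2.00·(cos286°, sin286°) = (0.5513, -1.9225)
|BD| = 4.8464
circle(B,4.00) ∩ circle(D,7.00): a=-0.9814, h=3.8777
  candidates: C₊=(-1.8879,1.2477) cross=18.793; C₋=(1.1886,-5.8714) cross=-18.793
  branch - wants cross < 0 → take C=(1.1886,-5.8714) (cross=-18.793)
ex = (C−B)/|BC| = (0.1593,-0.9872); ey = (0.9872,0.1593)
P = B + -0.84·ex + 2.16·ey = (2.5498,-0.7491)

2.55 -0.75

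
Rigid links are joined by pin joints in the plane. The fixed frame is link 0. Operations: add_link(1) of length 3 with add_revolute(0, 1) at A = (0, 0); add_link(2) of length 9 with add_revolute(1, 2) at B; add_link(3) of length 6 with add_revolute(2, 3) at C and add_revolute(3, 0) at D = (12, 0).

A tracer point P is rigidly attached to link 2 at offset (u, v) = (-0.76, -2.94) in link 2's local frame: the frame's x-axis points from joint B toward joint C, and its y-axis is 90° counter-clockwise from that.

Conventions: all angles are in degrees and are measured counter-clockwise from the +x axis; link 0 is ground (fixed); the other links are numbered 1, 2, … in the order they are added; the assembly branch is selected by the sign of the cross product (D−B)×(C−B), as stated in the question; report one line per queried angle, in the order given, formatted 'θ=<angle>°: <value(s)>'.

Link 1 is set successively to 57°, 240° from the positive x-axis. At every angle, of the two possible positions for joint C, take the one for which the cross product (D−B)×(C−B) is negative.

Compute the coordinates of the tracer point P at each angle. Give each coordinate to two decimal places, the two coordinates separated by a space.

A=(0,0), D=(12.00,0)
θ=57°: B = A + 3.00·(cos57°, sin57°) = (1.6339, 2.5160)
θ=57°: |BD| = 10.6671
θ=57°: circle(B,9.00) ∩ circle(D,6.00): a=7.4428, h=5.0601
θ=57°:   candidates: C₊=(10.0603,5.6778) cross=53.976; C₋=(7.6732,-4.1568) cross=-53.976
θ=57°:   branch - wants cross < 0 → take C=(7.6732,-4.1568) (cross=-53.976)
θ=57°: ex = (C−B)/|BC| = (0.6710,-0.7414); ey = (0.7414,0.6710)
θ=57°: P = B + -0.76·ex + -2.94·ey = (-1.0559,1.1067)
θ=240°: B = A + 3.00·(cos240°, sin240°) = (-1.5000, -2.5981)
θ=240°: |BD| = 13.7477
θ=240°: circle(B,9.00) ∩ circle(D,6.00): a=8.5105, h=2.9277
θ=240°:   candidates: C₊=(6.3039,1.8852) cross=40.249; C₋=(7.4104,-3.8647) cross=-40.249
θ=240°:   branch - wants cross < 0 → take C=(7.4104,-3.8647) (cross=-40.249)
θ=240°: ex = (C−B)/|BC| = (0.9900,-0.1407); ey = (0.1407,0.9900)
θ=240°: P = B + -0.76·ex + -2.94·ey = (-2.6662,-5.4019)

θ=57°: -1.06 1.11
θ=240°: -2.67 -5.40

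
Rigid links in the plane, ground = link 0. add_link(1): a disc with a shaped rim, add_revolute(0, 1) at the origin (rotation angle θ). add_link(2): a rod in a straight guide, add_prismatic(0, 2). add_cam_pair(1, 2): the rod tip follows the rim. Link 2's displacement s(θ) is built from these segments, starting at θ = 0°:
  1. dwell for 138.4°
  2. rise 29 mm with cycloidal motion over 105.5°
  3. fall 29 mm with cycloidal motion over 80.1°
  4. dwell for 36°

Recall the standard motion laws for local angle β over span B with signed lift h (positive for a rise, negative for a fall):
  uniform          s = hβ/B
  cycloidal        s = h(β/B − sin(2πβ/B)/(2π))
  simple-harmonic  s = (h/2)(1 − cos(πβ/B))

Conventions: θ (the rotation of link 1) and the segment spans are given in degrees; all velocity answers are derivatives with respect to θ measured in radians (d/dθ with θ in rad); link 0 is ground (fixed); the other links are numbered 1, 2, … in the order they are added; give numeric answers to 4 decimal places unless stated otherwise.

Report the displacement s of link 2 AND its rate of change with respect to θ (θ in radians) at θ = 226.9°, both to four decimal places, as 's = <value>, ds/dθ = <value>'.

segment 1 (0° to 138.4°, dwell): s unchanged at 0.0000
θ = 226.9° falls in segment 2 (138.4° to 243.9°, cycloidal, h = 29): β = 226.9 − 138.4 = 88.5°, B = 105.5°; Δs = 29·(0.8389 − sin(2π·0.8389)/(2π)) = 28.2416; s = 0.0000 + 28.2416 = 28.2416
velocity in seg [138.4°–243.9°] (cycloidal), θ in radians: β = 88.5° = 1.5446 rad, B = 105.5° = 1.8413 rad; ds/dθ = (h/B)(1 − cos(2πβ/B)) = (29/1.8413)(1 − cos(2π·0.8389)) = 7.405770 mm/rad

s = 28.2416, ds/dθ = 7.4058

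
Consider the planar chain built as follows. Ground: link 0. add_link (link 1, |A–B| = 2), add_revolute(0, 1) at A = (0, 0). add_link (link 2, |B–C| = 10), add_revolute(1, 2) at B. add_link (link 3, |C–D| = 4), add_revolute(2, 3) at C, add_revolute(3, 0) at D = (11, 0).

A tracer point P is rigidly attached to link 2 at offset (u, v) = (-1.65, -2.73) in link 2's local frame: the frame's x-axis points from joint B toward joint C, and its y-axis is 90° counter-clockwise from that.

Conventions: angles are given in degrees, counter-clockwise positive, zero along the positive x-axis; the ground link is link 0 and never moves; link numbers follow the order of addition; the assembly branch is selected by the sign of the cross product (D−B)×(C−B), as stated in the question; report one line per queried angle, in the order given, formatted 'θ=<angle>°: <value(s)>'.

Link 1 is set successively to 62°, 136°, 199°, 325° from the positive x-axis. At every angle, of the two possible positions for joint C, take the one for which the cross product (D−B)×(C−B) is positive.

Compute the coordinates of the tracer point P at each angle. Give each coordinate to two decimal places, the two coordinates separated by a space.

A=(0,0), D=(11.00,0)
θ=62°: B = A + 2.00·(cos62°, sin62°) = (0.9389, 1.7659)
θ=62°: |BD| = 10.2149
θ=62°: circle(B,10.00) ∩ circle(D,4.00): a=9.2191, h=3.8741
θ=62°:   candidates: C₊=(10.6890,3.9879) cross=39.573; C₋=(9.3495,-3.6436) cross=-39.573
θ=62°:   branch + wants cross > 0 → take C=(10.6890,3.9879) (cross=39.573)
θ=62°: ex = (C−B)/|BC| = (0.9750,0.2222); ey = (-0.2222,0.9750)
θ=62°: P = B + -1.65·ex + -2.73·ey = (-0.0632,-1.2625)
θ=136°: B = A + 2.00·(cos136°, sin136°) = (-1.4387, 1.3893)
θ=136°: |BD| = 12.5160
θ=136°: circle(B,10.00) ∩ circle(D,4.00): a=9.6137, h=2.7526
θ=136°:   candidates: C₊=(8.4212,3.0577) cross=34.451; C₋=(7.8101,-2.4134) cross=-34.451
θ=136°:   branch + wants cross > 0 → take C=(8.4212,3.0577) (cross=34.451)
θ=136°: ex = (C−B)/|BC| = (0.9860,0.1668); ey = (-0.1668,0.9860)
θ=136°: P = B + -1.65·ex + -2.73·ey = (-2.6101,-1.5777)
θ=199°: B = A + 2.00·(cos199°, sin199°) = (-1.8910, -0.6511)
θ=199°: |BD| = 12.9075
θ=199°: circle(B,10.00) ∩ circle(D,4.00): a=9.7077, h=2.4003
θ=199°:   candidates: C₊=(7.6832,2.2358) cross=30.981; C₋=(7.9254,-2.5586) cross=-30.981
θ=199°:   branch + wants cross > 0 → take C=(7.6832,2.2358) (cross=30.981)
θ=199°: ex = (C−B)/|BC| = (0.9574,0.2887); ey = (-0.2887,0.9574)
θ=199°: P = B + -1.65·ex + -2.73·ey = (-2.6827,-3.7412)
θ=325°: B = A + 2.00·(cos325°, sin325°) = (1.6383, -1.1472)
θ=325°: |BD| = 9.4317
θ=325°: circle(B,10.00) ∩ circle(D,4.00): a=9.1689, h=3.9914
θ=325°:   candidates: C₊=(10.2537,3.9298) cross=37.645; C₋=(11.2246,-3.9937) cross=-37.645
θ=325°:   branch + wants cross > 0 → take C=(10.2537,3.9298) (cross=37.645)
θ=325°: ex = (C−B)/|BC| = (0.8615,0.5077); ey = (-0.5077,0.8615)
θ=325°: P = B + -1.65·ex + -2.73·ey = (1.6028,-4.3368)

θ=62°: -0.06 -1.26
θ=136°: -2.61 -1.58
θ=199°: -2.68 -3.74
θ=325°: 1.60 -4.34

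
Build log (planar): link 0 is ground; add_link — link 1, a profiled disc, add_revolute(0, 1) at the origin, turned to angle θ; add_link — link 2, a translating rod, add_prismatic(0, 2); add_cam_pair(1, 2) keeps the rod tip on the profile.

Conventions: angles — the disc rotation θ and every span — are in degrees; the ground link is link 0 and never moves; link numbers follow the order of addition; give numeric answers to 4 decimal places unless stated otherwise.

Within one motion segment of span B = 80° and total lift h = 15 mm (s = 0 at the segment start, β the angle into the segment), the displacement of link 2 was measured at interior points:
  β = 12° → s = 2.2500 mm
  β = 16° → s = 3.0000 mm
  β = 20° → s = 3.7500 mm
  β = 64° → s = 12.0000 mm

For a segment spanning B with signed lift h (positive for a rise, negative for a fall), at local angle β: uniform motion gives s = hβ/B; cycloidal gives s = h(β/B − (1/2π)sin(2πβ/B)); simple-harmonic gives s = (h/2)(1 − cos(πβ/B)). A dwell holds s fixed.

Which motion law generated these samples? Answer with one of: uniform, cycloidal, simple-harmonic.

candidates at β/B = r: uniform s = h·r (linear in β); cycloidal s = h·(r − sin(2πr)/(2π)); simple-harmonic s = (h/2)(1 − cos(πr))
β=12°: printed 2.2500 | uniform 2.2500, cycloidal 0.3186, simple-harmonic 0.8175
β=16°: printed 3.0000 | uniform 3.0000, cycloidal 0.7295, simple-harmonic 1.4324
β=20°: printed 3.7500 | uniform 3.7500, cycloidal 1.3627, simple-harmonic 2.1967
β=64°: printed 12.0000 | uniform 12.0000, cycloidal 14.2705, simple-harmonic 13.5676
only one law matches every sample → uniform

uniform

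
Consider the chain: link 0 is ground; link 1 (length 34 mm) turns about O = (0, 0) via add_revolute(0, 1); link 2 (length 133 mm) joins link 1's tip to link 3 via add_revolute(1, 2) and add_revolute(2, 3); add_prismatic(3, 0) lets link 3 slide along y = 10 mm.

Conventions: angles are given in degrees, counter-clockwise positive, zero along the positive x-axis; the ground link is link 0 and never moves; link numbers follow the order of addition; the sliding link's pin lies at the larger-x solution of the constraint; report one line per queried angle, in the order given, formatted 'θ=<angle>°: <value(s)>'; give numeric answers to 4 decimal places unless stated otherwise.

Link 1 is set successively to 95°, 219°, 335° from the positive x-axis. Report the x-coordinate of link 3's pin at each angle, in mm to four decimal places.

geometry: r = 34 mm, L = 133 mm, e = 10 mm
θ=95°: crank pin P = (r cos θ, r sin θ) = (-2.963295, 33.870620)
θ=95°: h = r sin θ − e = 33.870620 − 10 = 23.870620
θ=95°: x = r cos θ + √(L² − h²) = -2.963295 + 130.840336 = 127.877041
θ=219°: crank pin P = (r cos θ, r sin θ) = (-26.422963, -21.396893)
θ=219°: h = r sin θ − e = -21.396893 − 10 = -31.396893
θ=219°: x = r cos θ + √(L² − h²) = -26.422963 + 129.240996 = 102.818033
θ=335°: crank pin P = (r cos θ, r sin θ) = (30.814465, -14.369021)
θ=335°: h = r sin θ − e = -14.369021 − 10 = -24.369021
θ=335°: x = r cos θ + √(L² − h²) = 30.814465 + 130.748426 = 161.562890

θ=95°: 127.8770
θ=219°: 102.8180
θ=335°: 161.5629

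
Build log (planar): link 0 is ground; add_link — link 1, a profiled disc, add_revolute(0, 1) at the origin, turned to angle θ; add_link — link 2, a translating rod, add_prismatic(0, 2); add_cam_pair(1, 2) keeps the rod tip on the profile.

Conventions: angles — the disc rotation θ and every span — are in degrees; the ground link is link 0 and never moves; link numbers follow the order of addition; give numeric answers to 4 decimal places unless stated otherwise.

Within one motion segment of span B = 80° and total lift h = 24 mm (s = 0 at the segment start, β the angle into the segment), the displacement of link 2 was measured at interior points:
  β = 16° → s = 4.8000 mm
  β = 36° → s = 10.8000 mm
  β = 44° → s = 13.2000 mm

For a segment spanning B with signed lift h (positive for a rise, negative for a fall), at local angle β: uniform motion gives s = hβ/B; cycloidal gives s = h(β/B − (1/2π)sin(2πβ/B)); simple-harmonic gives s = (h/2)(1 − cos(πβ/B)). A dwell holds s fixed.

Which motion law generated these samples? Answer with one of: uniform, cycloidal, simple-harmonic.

candidates at β/B = r: uniform s = h·r (linear in β); cycloidal s = h·(r − sin(2πr)/(2π)); simple-harmonic s = (h/2)(1 − cos(πr))
β=16°: printed 4.8000 | uniform 4.8000, cycloidal 1.1672, simple-harmonic 2.2918
β=36°: printed 10.8000 | uniform 10.8000, cycloidal 9.6196, simple-harmonic 10.1228
β=44°: printed 13.2000 | uniform 13.2000, cycloidal 14.3804, simple-harmonic 13.8772
only one law matches every sample → uniform

uniform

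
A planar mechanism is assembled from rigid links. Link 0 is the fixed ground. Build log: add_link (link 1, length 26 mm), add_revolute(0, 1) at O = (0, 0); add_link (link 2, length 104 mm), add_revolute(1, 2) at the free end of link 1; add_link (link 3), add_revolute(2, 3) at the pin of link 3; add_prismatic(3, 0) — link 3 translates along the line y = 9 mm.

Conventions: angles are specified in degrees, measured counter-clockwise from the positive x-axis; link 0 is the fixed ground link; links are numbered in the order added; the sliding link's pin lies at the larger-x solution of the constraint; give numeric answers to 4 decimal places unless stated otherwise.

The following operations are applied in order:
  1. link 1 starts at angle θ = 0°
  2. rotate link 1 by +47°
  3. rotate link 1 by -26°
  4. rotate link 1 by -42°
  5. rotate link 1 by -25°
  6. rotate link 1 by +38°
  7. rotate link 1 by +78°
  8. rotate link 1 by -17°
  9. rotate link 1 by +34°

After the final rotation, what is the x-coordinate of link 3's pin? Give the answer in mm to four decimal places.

geometry: r = 26 mm, L = 104 mm, e = 9 mm; θ starts at 0°
rotate link 1 by +47°: θ ← 0° +47° = 47°
rotate link 1 by -26°: θ ← 47° -26° = 21°
rotate link 1 by -42°: θ ← 21° -42° = -21°
rotate link 1 by -25°: θ ← -21° -25° = -46°
rotate link 1 by +38°: θ ← -46° +38° = -8°
rotate link 1 by +78°: θ ← -8° +78° = 70°
rotate link 1 by -17°: θ ← 70° -17° = 53°
rotate link 1 by +34°: θ ← 53° +34° = 87°
crank pin P = (r cos θ, r sin θ) = (1.360735, 25.964368)
h = r sin θ − e = 25.964368 − 9 = 16.964368
x = r cos θ + √(L² − h²) = 1.360735 + 102.607067 = 103.967802

103.9678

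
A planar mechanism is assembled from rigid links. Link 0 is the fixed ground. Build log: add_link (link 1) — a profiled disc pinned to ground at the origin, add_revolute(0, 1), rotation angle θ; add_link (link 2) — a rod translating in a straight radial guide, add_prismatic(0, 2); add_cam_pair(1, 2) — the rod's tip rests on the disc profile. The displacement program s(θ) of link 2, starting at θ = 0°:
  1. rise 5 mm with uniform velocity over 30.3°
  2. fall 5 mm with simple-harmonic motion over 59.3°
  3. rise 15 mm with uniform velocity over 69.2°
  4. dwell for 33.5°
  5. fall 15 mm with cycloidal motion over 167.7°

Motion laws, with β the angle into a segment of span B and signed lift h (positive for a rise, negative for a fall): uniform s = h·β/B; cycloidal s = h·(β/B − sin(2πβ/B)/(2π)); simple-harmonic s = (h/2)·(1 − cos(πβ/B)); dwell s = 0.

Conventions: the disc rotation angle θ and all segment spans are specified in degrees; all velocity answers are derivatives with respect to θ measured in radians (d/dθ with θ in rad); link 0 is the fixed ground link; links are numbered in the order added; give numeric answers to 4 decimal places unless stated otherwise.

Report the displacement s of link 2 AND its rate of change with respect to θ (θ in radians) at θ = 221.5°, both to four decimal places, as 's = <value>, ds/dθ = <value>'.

seg 1 [0°–30.3°] uniform, h=5: full span → s += 5 → s = 5.0000
seg 2 [30.3°–89.6°] simple-harmonic, h=-5: full span → s += -5 → s = 0.0000
seg 3 [89.6°–158.8°] uniform, h=15: full span → s += 15 → s = 15.0000
seg 4 [158.8°–192.3°] dwell: s stays 15.0000
seg 5 [192.3°–360°] cycloidal, h=-15: θ=221.5° here. β=29.2, B=167.7. -15·(0.1741 − sin(2π·0.1741)/(2π)) = -0.4907 → s = 14.5093
velocity in seg [192.3°–360°] (cycloidal), θ in radians: β = 29.2° = 0.5096 rad, B = 167.7° = 2.9269 rad; ds/dθ = (h/B)(1 − cos(2πβ/B)) = ((-15)/2.9269)(1 − cos(2π·0.1741)) = -2.773015 mm/rad

s = 14.5093, ds/dθ = -2.7730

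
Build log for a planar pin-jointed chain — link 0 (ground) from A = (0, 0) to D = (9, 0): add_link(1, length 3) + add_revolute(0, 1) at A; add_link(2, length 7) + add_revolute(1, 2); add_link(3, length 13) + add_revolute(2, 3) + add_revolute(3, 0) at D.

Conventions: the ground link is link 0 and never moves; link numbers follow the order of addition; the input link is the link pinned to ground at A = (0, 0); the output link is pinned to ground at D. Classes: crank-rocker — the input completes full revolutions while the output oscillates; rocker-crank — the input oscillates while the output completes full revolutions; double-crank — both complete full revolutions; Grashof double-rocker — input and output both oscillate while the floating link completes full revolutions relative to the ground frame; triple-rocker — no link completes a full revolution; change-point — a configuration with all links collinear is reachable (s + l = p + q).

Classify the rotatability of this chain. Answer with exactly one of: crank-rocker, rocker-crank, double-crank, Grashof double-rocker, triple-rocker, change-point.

lengths: ground=9, input=3, coupler=7, output=13
sorted: s=3 (shortest), l=13 (longest), p+q=16
s + l = 16 vs p + q = 16
s + l = p + q → change-point (collinear configuration reachable)

change-point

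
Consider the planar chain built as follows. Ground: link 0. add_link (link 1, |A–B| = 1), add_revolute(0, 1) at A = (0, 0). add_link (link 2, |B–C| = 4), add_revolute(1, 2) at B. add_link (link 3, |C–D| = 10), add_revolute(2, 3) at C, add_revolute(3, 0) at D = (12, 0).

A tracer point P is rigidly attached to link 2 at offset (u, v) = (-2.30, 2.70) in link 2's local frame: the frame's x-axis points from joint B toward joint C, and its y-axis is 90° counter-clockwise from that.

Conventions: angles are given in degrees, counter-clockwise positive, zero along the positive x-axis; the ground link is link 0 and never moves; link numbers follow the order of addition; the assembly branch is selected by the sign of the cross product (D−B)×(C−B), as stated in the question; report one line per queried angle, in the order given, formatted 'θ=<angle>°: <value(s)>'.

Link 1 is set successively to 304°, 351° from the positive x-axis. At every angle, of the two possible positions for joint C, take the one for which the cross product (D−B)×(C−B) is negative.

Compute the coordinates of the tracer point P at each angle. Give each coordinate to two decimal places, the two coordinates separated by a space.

A=(0,0), D=(12.00,0)
θ=304°: B = A + 1.00·(cos304°, sin304°) = (0.5592, -0.8290)
θ=304°: |BD| = 11.4708
θ=304°: circle(B,4.00) ∩ circle(D,10.00): a=2.0739, h=3.4204
θ=304°:   candidates: C₊=(2.3805,2.7323) cross=39.234; C₋=(2.8749,-4.0906) cross=-39.234
θ=304°:   branch - wants cross < 0 → take C=(2.8749,-4.0906) (cross=-39.234)
θ=304°: ex = (C−B)/|BC| = (0.5789,-0.8154); ey = (0.8154,0.5789)
θ=304°: P = B + -2.30·ex + 2.70·ey = (1.4292,2.6094)
θ=351°: B = A + 1.00·(cos351°, sin351°) = (0.9877, -0.1564)
θ=351°: |BD| = 11.0134
θ=351°: circle(B,4.00) ∩ circle(D,10.00): a=1.6932, h=3.6240
θ=351°:   candidates: C₊=(2.6292,3.4912) cross=39.912; C₋=(2.7322,-3.7560) cross=-39.912
θ=351°:   branch - wants cross < 0 → take C=(2.7322,-3.7560) (cross=-39.912)
θ=351°: ex = (C−B)/|BC| = (0.4361,-0.8999); ey = (0.8999,0.4361)
θ=351°: P = B + -2.30·ex + 2.70·ey = (2.4143,3.0908)

θ=304°: 1.43 2.61
θ=351°: 2.41 3.09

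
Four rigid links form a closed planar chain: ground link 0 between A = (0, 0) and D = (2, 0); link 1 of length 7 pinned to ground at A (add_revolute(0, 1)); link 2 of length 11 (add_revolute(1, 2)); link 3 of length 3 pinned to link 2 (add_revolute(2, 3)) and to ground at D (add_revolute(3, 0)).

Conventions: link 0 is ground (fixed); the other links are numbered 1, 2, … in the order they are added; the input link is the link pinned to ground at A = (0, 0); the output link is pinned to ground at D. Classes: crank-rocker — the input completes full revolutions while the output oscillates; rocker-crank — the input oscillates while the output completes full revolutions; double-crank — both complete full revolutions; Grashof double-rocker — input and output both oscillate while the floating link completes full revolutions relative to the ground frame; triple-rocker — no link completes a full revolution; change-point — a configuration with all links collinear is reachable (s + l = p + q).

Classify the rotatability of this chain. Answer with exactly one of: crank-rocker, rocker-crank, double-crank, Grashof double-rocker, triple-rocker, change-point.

lengths: ground=2, input=7, coupler=11, output=3
sorted: s=2 (shortest), l=11 (longest), p+q=10
s + l = 13 vs p + q = 10
s + l > p + q → non-Grashof → no link fully rotates → triple-rocker

triple-rocker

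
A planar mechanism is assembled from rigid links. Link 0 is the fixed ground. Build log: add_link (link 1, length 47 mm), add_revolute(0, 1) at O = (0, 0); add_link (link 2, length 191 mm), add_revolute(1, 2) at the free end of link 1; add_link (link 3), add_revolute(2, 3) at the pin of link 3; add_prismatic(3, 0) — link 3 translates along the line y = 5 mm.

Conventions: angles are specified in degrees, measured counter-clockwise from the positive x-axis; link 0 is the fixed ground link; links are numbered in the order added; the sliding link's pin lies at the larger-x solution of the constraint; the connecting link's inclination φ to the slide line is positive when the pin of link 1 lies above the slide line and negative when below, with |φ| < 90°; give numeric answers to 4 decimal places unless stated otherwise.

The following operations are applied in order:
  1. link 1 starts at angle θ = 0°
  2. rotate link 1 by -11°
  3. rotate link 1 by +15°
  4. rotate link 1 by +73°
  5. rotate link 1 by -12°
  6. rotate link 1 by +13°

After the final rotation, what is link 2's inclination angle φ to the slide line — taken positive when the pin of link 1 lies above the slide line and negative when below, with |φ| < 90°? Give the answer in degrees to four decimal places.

geometry: r = 47 mm, L = 191 mm, e = 5 mm; θ starts at 0°
rotate link 1 by -11°: θ ← 0° -11° = -11°
rotate link 1 by +15°: θ ← -11° +15° = 4°
rotate link 1 by +73°: θ ← 4° +73° = 77°
rotate link 1 by -12°: θ ← 77° -12° = 65°
rotate link 1 by +13°: θ ← 65° +13° = 78°
h = r sin θ − e = 45.972937 − 5 = 40.972937
sin φ = h / L = 40.972937 / 191 = 0.21451800
φ = arcsin(0.21451800) = 12.387251°

12.3873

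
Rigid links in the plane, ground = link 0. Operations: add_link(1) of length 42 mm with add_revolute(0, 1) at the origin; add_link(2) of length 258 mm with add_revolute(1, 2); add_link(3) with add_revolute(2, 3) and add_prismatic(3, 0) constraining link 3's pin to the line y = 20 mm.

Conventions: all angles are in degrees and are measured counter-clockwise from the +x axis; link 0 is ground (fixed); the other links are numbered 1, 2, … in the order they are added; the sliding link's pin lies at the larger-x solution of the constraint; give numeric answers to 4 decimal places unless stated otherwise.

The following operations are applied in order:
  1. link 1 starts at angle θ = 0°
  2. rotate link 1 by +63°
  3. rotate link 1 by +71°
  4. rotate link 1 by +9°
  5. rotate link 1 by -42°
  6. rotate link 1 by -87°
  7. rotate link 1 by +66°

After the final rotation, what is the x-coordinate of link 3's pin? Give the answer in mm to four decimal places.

geometry: r = 42 mm, L = 258 mm, e = 20 mm; θ starts at 0°
rotate link 1 by +63°: θ ← 0° +63° = 63°
rotate link 1 by +71°: θ ← 63° +71° = 134°
rotate link 1 by +9°: θ ← 134° +9° = 143°
rotate link 1 by -42°: θ ← 143° -42° = 101°
rotate link 1 by -87°: θ ← 101° -87° = 14°
rotate link 1 by +66°: θ ← 14° +66° = 80°
crank pin P = (r cos θ, r sin θ) = (7.293223, 41.361926)
h = r sin θ − e = 41.361926 − 20 = 21.361926
x = r cos θ + √(L² − h²) = 7.293223 + 257.114115 = 264.407338

264.4073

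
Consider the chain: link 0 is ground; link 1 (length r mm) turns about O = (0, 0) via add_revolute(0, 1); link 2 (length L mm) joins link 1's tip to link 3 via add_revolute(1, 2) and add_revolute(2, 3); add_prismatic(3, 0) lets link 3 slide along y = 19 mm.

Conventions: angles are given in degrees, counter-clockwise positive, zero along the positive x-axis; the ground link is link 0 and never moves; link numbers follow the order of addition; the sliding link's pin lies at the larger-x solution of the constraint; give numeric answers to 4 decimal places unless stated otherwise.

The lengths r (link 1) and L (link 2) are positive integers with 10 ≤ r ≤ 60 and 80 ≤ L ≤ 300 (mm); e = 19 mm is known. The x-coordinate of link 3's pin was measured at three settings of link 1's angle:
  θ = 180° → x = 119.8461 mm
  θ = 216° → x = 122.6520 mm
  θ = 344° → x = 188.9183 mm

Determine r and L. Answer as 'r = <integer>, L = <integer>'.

constraint per measurement: (x − r cos θ)² + (r sin θ − e)² = L²
subtracting the θ₁ and θ₂ equations cancels the r² and L² terms:
r = (x₁² − x₂²) / (2[(x₁cos θ₁ + e sin θ₁) − (x₂cos θ₂ + e sin θ₂)]) = 35.9990 → r = 36
L² = (x₁ − r cos θ₁)² + (r sin θ₁ − e)² = 24649.0069 → L = 157.0000 → L = 157
check at θ₃=344°: x = 188.9183 (printed 188.9183) ✓

r = 36, L = 157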